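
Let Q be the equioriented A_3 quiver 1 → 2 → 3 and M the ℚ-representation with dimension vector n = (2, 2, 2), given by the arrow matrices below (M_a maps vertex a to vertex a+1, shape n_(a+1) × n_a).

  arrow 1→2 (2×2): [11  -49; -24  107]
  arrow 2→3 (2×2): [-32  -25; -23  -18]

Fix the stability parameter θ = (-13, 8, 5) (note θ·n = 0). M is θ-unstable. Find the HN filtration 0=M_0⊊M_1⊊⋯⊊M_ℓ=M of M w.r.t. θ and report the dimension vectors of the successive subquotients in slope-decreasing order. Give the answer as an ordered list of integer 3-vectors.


Via rank(M_{q-1}∘⋯∘M_p): M ≅ I[1,3]^2.
μ_θ-semistable layers: μ^(1)=13/2; μ^(2)=-13

((0, 2, 2); (2, 0, 0))


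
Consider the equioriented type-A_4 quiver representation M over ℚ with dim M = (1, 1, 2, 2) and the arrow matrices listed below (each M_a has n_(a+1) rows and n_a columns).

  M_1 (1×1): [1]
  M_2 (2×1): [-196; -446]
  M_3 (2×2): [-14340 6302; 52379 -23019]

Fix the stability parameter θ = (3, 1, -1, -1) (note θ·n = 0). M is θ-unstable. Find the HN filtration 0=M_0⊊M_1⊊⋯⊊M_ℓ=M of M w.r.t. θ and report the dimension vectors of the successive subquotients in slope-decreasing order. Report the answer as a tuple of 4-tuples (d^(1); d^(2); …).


Via rank(M_{q-1}∘⋯∘M_p): M ≅ I[1,4], I[3,4].
μ_θ-semistable layers: μ^(1)=1/2; μ^(2)=-1

((1, 1, 1, 1); (0, 0, 1, 1))


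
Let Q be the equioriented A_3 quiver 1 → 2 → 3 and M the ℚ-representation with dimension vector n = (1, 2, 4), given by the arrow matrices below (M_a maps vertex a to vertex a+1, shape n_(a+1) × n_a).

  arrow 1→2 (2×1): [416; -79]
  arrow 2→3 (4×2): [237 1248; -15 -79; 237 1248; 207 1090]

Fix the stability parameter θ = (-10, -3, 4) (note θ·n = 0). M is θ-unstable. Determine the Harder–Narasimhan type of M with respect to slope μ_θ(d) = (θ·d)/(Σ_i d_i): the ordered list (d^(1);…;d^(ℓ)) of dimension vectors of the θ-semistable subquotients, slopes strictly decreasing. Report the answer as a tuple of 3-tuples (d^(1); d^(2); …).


Barcode: M ≅ I[1,3], I[2,3], I[3,3]^2. HN layers by μ_θ (3 steps, strictly decreasing):
  μ^(1)=4; μ^(2)=-3; μ^(3)=-10

((0, 0, 4); (0, 2, 0); (1, 0, 0))


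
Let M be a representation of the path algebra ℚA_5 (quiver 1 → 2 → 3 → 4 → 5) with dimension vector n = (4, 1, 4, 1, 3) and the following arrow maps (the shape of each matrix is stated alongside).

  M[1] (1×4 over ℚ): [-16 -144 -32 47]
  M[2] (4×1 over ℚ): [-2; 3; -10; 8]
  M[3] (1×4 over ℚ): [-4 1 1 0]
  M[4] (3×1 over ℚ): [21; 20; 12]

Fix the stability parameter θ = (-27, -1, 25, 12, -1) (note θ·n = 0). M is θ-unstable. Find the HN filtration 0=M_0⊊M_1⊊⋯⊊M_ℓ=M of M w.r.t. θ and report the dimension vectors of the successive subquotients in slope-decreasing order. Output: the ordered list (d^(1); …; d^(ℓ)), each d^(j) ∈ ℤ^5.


Barcode: M ≅ I[1,1]^3, I[1,5], I[3,3]^3, I[5,5]^2. HN layers by μ_θ (4 steps, strictly decreasing):
  μ^(1)=25; μ^(2)=12; μ^(3)=-1; μ^(4)=-27

((0, 0, 3, 0, 0); (0, 0, 1, 1, 1); (0, 1, 0, 0, 2); (4, 0, 0, 0, 0))


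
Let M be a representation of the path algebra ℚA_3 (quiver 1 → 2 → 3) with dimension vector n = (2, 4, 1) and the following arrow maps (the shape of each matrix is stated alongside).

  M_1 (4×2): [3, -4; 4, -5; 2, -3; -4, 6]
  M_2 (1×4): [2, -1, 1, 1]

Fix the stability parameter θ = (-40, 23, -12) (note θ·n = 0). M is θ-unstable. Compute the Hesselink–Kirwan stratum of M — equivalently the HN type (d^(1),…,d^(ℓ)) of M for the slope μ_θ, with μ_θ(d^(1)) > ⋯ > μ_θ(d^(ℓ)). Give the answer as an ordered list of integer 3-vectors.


Barcode: M ≅ I[1,2]^2, I[2,2], I[2,3]. HN layers by μ_θ (3 steps, strictly decreasing):
  μ^(1)=23; μ^(2)=11/2; μ^(3)=-40

((0, 3, 0); (0, 1, 1); (2, 0, 0))


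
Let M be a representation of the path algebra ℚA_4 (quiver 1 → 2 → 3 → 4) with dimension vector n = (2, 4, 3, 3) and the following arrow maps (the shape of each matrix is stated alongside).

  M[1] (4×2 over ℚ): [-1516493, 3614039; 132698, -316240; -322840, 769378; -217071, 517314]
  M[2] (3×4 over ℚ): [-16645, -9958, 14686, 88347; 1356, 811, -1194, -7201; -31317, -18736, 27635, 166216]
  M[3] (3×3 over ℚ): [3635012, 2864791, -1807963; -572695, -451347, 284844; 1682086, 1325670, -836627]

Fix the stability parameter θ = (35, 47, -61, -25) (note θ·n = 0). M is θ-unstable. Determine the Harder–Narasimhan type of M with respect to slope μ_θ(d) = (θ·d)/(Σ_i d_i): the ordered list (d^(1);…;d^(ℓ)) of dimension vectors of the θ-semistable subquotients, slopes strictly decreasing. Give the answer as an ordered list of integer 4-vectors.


Interval decomposition of M: I[1,4]^2, I[2,2], I[2,4].
HN type (ℓ=3): μ^(1)=47; μ^(2)=-1; μ^(3)=-13

((0, 1, 0, 0); (2, 2, 2, 2); (0, 1, 1, 1))


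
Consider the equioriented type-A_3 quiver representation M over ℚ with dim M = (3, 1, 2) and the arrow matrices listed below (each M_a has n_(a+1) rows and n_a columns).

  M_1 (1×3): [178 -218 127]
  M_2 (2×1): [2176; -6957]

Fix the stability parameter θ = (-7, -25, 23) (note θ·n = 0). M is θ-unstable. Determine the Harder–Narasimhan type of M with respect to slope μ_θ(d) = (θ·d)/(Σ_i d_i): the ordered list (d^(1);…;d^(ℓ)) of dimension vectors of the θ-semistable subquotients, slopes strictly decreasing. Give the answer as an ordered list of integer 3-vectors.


Interval decomposition of M: I[1,1]^2, I[1,3], I[3,3].
HN type (ℓ=3): μ^(1)=23; μ^(2)=-7; μ^(3)=-16

((0, 0, 2); (2, 0, 0); (1, 1, 0))


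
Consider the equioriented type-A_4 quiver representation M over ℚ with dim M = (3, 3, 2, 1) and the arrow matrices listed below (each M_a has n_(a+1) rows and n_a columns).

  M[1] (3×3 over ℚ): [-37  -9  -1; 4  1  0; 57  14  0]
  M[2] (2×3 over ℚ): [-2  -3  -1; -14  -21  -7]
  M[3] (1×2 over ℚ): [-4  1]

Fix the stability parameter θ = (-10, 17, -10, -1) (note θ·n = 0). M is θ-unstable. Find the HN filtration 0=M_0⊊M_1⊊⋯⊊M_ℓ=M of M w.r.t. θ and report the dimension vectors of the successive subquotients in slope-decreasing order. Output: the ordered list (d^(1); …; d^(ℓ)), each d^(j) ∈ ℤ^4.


Interval decomposition of M: I[1,2]^2, I[1,4], I[3,3].
HN type (ℓ=3): μ^(1)=17; μ^(2)=2; μ^(3)=-10

((0, 2, 0, 0); (0, 1, 1, 1); (3, 0, 1, 0))


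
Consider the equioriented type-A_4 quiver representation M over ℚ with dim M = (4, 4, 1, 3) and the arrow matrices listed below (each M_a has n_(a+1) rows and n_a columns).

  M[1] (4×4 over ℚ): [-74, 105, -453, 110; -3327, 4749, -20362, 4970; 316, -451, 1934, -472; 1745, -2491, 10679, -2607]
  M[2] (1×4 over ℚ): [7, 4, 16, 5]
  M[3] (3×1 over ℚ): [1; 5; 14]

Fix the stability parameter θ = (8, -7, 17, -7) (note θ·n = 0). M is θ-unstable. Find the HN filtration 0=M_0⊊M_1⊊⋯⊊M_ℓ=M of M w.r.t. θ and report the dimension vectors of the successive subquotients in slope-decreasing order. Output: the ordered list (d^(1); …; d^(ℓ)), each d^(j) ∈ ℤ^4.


Via rank(M_{q-1}∘⋯∘M_p): M ≅ I[1,2]^3, I[1,4], I[4,4]^2.
μ_θ-semistable layers: μ^(1)=5; μ^(2)=1/2; μ^(3)=-7

((0, 0, 1, 1); (4, 4, 0, 0); (0, 0, 0, 2))


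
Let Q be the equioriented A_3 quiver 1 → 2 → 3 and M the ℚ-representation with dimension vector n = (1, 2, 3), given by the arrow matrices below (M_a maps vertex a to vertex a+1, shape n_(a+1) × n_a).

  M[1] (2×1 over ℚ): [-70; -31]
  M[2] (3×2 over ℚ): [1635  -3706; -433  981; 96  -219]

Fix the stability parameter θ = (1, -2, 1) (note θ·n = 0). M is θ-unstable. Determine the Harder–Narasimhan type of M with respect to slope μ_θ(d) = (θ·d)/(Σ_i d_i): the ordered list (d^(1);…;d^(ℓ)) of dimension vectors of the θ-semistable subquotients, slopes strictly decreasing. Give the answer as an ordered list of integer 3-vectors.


Interval decomposition of M: I[1,3], I[2,3], I[3,3].
HN type (ℓ=3): μ^(1)=1; μ^(2)=-1/2; μ^(3)=-2

((0, 0, 3); (1, 1, 0); (0, 1, 0))


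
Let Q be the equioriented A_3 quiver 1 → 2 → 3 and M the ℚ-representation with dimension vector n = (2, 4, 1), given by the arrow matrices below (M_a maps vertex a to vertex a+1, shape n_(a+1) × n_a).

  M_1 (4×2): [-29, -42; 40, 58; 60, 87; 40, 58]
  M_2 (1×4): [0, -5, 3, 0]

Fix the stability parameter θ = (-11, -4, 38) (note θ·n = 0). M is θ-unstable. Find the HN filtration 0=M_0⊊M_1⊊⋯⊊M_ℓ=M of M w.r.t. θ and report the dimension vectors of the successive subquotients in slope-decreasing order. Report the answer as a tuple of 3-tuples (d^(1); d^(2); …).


Barcode: M ≅ I[1,2], I[1,3], I[2,2]^2. HN layers by μ_θ (3 steps, strictly decreasing):
  μ^(1)=38; μ^(2)=-4; μ^(3)=-11

((0, 0, 1); (0, 4, 0); (2, 0, 0))


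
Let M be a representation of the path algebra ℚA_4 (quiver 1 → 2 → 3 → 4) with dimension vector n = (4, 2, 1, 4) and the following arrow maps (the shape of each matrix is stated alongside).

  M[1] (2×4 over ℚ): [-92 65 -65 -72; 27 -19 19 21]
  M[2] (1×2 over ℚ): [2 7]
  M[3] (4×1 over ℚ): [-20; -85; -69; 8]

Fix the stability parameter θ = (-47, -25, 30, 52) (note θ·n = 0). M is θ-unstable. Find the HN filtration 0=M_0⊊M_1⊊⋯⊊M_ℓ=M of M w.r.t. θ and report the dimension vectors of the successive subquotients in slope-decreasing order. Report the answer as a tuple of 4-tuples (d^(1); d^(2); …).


Barcode: M ≅ I[1,1]^2, I[1,2], I[1,4], I[4,4]^3. HN layers by μ_θ (4 steps, strictly decreasing):
  μ^(1)=52; μ^(2)=30; μ^(3)=-25; μ^(4)=-47

((0, 0, 0, 4); (0, 0, 1, 0); (0, 2, 0, 0); (4, 0, 0, 0))


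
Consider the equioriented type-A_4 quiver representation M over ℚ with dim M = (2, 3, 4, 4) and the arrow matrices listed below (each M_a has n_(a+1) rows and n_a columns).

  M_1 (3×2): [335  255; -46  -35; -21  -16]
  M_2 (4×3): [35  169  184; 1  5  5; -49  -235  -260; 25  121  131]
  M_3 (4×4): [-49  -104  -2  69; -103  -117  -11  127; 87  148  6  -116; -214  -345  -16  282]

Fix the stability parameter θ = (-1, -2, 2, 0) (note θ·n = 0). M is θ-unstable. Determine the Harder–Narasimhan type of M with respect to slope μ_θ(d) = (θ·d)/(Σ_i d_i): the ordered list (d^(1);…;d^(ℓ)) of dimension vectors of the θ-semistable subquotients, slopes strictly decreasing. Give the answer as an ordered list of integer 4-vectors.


Interval decomposition of M: I[1,2], I[1,4], I[2,4], I[3,4]^2.
HN type (ℓ=3): μ^(1)=1; μ^(2)=-3/2; μ^(3)=-2

((0, 0, 4, 4); (2, 2, 0, 0); (0, 1, 0, 0))


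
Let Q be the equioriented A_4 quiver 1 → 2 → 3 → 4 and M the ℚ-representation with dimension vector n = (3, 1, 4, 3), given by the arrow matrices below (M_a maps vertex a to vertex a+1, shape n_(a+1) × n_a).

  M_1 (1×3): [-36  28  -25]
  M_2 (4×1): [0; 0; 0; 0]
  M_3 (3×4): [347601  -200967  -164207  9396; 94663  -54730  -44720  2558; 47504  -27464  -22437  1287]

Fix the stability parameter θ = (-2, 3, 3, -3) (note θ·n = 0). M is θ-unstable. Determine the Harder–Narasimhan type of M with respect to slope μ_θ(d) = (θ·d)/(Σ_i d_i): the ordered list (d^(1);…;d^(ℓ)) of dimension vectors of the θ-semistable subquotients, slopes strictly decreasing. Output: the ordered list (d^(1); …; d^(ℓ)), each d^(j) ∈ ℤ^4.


Barcode: M ≅ I[1,1]^2, I[1,2], I[3,3], I[3,4]^3. HN layers by μ_θ (3 steps, strictly decreasing):
  μ^(1)=3; μ^(2)=0; μ^(3)=-2

((0, 1, 1, 0); (0, 0, 3, 3); (3, 0, 0, 0))


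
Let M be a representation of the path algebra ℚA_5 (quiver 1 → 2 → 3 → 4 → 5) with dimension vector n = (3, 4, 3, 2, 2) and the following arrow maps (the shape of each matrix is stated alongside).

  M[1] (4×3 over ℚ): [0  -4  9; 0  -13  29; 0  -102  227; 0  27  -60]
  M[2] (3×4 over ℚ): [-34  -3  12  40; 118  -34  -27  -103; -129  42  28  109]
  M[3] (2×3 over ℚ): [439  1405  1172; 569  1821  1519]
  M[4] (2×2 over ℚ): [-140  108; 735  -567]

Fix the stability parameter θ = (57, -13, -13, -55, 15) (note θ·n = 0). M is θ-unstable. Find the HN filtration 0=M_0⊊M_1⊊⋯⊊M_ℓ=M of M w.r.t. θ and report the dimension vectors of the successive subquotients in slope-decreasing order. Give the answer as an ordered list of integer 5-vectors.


Via rank(M_{q-1}∘⋯∘M_p): M ≅ I[1,1], I[1,4], I[1,5], I[2,2], I[2,3], I[5,5].
μ_θ-semistable layers: μ^(1)=57; μ^(2)=15; μ^(3)=-6; μ^(4)=-13

((1, 0, 0, 0, 0); (0, 0, 0, 0, 2); (2, 2, 2, 2, 0); (0, 2, 1, 0, 0))


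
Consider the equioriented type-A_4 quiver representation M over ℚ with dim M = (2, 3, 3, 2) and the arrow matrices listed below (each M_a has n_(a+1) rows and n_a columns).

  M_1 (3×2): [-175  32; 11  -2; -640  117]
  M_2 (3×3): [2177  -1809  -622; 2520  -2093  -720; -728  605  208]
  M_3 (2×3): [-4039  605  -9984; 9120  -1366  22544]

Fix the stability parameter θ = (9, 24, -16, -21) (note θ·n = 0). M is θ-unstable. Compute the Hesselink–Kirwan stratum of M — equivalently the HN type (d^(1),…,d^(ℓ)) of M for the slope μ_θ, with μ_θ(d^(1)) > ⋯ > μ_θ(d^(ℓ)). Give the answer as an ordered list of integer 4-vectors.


Barcode: M ≅ I[1,2], I[1,4], I[2,4], I[3,3]. HN layers by μ_θ (5 steps, strictly decreasing):
  μ^(1)=24; μ^(2)=9; μ^(3)=-1; μ^(4)=-13/3; μ^(5)=-16

((0, 1, 0, 0); (1, 0, 0, 0); (1, 1, 1, 1); (0, 1, 1, 1); (0, 0, 1, 0))


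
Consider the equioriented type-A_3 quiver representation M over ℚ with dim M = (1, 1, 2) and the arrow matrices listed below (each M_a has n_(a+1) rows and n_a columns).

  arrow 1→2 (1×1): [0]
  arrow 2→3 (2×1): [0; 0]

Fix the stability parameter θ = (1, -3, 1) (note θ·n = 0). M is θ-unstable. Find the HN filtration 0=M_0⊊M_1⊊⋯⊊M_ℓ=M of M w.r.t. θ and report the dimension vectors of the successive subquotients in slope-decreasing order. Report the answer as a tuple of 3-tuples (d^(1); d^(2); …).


Interval decomposition of M: I[1,1], I[2,2], I[3,3]^2.
HN type (ℓ=2): μ^(1)=1; μ^(2)=-3

((1, 0, 2); (0, 1, 0))


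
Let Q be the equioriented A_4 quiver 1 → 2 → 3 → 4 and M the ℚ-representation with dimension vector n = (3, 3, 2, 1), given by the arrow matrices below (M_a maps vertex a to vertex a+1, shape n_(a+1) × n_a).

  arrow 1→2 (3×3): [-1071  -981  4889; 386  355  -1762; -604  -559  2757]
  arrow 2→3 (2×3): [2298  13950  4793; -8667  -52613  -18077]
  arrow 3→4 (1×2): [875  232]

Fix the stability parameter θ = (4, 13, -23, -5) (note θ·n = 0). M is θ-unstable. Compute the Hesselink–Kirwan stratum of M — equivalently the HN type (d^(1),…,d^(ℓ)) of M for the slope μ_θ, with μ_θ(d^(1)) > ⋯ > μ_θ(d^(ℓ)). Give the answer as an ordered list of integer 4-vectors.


Barcode: M ≅ I[1,2], I[1,3], I[1,4]. HN layers by μ_θ (4 steps, strictly decreasing):
  μ^(1)=13; μ^(2)=4; μ^(3)=-2; μ^(4)=-11/4

((0, 1, 0, 0); (1, 0, 0, 0); (1, 1, 1, 0); (1, 1, 1, 1))


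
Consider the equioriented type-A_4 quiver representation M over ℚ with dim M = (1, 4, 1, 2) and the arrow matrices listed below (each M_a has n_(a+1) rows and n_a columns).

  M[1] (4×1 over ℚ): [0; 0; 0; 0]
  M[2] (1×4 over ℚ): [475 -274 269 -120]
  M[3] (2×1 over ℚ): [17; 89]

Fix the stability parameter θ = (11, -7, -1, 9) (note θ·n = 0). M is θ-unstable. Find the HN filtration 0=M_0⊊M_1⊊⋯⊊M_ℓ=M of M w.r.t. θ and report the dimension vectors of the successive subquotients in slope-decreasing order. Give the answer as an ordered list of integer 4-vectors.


Interval decomposition of M: I[1,1], I[2,2]^3, I[2,4], I[4,4].
HN type (ℓ=4): μ^(1)=11; μ^(2)=9; μ^(3)=-1; μ^(4)=-7

((1, 0, 0, 0); (0, 0, 0, 2); (0, 0, 1, 0); (0, 4, 0, 0))


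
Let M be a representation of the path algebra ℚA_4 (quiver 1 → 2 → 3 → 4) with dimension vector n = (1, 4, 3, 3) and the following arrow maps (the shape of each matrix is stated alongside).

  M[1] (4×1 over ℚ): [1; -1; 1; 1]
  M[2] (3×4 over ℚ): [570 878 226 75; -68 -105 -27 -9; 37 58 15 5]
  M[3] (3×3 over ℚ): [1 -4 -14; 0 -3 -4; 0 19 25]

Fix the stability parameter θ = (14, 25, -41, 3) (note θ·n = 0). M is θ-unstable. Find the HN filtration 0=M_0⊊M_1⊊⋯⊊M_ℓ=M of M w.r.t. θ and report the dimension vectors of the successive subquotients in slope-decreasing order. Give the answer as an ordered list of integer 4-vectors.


Via rank(M_{q-1}∘⋯∘M_p): M ≅ I[1,4], I[2,2], I[2,4]^2.
μ_θ-semistable layers: μ^(1)=25; μ^(2)=3; μ^(3)=-2/3; μ^(4)=-8

((0, 1, 0, 0); (0, 0, 0, 3); (1, 1, 1, 0); (0, 2, 2, 0))


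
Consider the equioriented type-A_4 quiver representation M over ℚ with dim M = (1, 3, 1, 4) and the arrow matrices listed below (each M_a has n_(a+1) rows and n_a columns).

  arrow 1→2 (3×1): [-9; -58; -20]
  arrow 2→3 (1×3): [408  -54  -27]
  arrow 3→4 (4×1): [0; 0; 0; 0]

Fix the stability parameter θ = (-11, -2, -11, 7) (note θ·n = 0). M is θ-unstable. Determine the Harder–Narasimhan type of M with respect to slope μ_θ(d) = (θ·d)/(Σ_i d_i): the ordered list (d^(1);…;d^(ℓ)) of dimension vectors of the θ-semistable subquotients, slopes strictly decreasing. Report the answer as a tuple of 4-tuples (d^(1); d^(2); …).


Barcode: M ≅ I[1,2], I[2,2], I[2,3], I[4,4]^4. HN layers by μ_θ (4 steps, strictly decreasing):
  μ^(1)=7; μ^(2)=-2; μ^(3)=-13/2; μ^(4)=-11

((0, 0, 0, 4); (0, 2, 0, 0); (0, 1, 1, 0); (1, 0, 0, 0))


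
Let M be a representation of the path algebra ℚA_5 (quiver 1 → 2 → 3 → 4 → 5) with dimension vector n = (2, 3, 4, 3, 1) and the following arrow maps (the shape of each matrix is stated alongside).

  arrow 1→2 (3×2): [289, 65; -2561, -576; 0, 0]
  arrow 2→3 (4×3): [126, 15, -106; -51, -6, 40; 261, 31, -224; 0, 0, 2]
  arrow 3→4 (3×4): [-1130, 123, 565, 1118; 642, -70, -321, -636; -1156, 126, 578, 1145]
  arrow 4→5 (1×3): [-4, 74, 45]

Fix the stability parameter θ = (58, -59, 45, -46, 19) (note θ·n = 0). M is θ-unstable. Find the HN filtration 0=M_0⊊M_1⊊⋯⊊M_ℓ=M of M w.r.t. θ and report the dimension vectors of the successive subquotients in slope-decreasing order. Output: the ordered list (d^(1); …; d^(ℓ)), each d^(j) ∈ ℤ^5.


Interval decomposition of M: I[1,4], I[1,5], I[2,4], I[3,3].
HN type (ℓ=4): μ^(1)=45; μ^(2)=19; μ^(3)=-1/2; μ^(4)=-59

((0, 0, 1, 0, 0); (0, 0, 0, 0, 1); (2, 2, 3, 3, 0); (0, 1, 0, 0, 0))


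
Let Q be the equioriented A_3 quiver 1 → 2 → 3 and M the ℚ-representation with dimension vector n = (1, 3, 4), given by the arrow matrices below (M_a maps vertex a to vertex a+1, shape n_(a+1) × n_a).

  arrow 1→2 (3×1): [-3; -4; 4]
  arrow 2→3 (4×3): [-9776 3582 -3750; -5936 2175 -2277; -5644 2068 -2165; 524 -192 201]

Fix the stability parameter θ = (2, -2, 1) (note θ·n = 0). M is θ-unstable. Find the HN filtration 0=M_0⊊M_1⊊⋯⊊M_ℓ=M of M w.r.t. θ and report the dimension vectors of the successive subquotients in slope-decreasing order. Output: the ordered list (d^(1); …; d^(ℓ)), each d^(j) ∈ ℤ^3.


Via rank(M_{q-1}∘⋯∘M_p): M ≅ I[1,2], I[2,3]^2, I[3,3]^2.
μ_θ-semistable layers: μ^(1)=1; μ^(2)=0; μ^(3)=-2

((0, 0, 4); (1, 1, 0); (0, 2, 0))


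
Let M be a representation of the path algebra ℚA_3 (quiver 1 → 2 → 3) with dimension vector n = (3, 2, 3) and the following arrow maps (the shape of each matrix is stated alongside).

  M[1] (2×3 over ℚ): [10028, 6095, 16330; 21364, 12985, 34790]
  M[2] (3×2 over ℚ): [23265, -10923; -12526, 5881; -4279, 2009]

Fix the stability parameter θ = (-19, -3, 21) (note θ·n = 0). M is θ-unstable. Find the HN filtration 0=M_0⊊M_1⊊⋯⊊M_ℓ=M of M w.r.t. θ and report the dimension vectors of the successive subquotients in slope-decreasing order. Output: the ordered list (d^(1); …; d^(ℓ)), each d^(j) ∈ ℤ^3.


Barcode: M ≅ I[1,1]^2, I[1,3], I[2,3], I[3,3]. HN layers by μ_θ (3 steps, strictly decreasing):
  μ^(1)=21; μ^(2)=-3; μ^(3)=-19

((0, 0, 3); (0, 2, 0); (3, 0, 0))


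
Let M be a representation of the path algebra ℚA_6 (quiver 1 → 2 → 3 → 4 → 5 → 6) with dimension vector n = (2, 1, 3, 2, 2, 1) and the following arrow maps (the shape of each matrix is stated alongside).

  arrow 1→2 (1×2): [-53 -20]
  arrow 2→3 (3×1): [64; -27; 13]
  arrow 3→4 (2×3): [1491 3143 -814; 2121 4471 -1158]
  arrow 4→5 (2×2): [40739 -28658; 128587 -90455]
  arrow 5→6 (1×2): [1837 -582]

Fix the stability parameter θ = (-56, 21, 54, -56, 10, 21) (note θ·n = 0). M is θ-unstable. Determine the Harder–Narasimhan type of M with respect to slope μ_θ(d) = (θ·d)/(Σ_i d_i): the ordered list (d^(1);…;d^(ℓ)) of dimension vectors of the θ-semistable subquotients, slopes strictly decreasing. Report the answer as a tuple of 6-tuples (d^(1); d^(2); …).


Via rank(M_{q-1}∘⋯∘M_p): M ≅ I[1,1], I[1,6], I[3,3], I[3,5].
μ_θ-semistable layers: μ^(1)=54; μ^(2)=21; μ^(3)=10; μ^(4)=19/3; μ^(5)=-1; μ^(6)=-56

((0, 0, 1, 0, 0, 0); (0, 0, 0, 0, 0, 1); (0, 0, 0, 0, 2, 0); (0, 1, 1, 1, 0, 0); (0, 0, 1, 1, 0, 0); (2, 0, 0, 0, 0, 0))


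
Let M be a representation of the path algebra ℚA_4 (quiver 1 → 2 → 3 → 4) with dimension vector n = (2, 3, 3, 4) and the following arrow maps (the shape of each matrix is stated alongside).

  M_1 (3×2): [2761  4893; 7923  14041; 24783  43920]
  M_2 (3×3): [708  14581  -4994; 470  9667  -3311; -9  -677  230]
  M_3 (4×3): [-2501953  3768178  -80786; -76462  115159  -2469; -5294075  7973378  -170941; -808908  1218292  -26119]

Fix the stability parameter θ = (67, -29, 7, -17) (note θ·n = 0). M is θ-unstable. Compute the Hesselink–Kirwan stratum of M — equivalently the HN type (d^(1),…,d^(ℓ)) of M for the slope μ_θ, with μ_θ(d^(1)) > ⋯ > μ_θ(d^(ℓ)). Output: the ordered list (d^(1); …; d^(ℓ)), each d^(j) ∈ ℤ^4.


Interval decomposition of M: I[1,4]^2, I[2,4], I[4,4].
HN type (ℓ=4): μ^(1)=7; μ^(2)=-5; μ^(3)=-17; μ^(4)=-29

((2, 2, 2, 2); (0, 0, 1, 1); (0, 0, 0, 1); (0, 1, 0, 0))


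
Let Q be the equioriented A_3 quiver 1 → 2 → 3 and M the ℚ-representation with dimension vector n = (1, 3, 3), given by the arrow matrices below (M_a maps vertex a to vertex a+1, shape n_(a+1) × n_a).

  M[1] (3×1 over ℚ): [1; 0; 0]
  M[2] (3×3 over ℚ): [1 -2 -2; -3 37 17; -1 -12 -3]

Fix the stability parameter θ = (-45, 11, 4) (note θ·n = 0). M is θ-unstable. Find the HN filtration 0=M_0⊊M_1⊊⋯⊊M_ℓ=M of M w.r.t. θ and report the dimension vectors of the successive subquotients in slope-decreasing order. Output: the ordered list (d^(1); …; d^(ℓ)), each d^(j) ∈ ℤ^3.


Interval decomposition of M: I[1,3], I[2,3]^2.
HN type (ℓ=2): μ^(1)=15/2; μ^(2)=-45

((0, 3, 3); (1, 0, 0))


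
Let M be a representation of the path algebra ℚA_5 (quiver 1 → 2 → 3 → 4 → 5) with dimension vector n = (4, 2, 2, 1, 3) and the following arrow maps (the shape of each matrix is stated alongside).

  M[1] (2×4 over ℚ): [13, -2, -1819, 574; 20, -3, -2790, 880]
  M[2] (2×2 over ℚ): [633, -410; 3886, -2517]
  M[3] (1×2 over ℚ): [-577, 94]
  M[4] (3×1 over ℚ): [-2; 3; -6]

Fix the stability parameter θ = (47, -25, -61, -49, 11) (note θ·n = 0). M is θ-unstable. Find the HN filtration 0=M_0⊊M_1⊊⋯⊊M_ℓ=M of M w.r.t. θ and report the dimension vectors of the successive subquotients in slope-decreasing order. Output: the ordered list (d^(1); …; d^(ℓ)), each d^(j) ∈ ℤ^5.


Interval decomposition of M: I[1,1]^2, I[1,3], I[1,5], I[5,5]^2.
HN type (ℓ=4): μ^(1)=47; μ^(2)=11; μ^(3)=-13; μ^(4)=-22

((2, 0, 0, 0, 0); (0, 0, 0, 0, 3); (1, 1, 1, 0, 0); (1, 1, 1, 1, 0))


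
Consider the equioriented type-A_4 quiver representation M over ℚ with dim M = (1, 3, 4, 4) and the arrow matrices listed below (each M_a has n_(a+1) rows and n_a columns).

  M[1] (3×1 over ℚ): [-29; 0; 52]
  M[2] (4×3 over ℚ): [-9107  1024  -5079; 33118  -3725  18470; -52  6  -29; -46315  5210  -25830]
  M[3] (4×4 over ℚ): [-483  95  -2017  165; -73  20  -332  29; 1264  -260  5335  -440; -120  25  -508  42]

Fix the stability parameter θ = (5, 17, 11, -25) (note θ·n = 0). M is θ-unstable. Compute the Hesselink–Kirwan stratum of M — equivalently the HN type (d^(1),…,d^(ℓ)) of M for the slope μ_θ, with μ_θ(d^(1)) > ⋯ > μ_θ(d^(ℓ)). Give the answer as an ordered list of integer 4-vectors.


Interval decomposition of M: I[1,3], I[2,4]^2, I[3,4], I[4,4].
HN type (ℓ=5): μ^(1)=14; μ^(2)=5; μ^(3)=1; μ^(4)=-7; μ^(5)=-25

((0, 1, 1, 0); (1, 0, 0, 0); (0, 2, 2, 2); (0, 0, 1, 1); (0, 0, 0, 1))


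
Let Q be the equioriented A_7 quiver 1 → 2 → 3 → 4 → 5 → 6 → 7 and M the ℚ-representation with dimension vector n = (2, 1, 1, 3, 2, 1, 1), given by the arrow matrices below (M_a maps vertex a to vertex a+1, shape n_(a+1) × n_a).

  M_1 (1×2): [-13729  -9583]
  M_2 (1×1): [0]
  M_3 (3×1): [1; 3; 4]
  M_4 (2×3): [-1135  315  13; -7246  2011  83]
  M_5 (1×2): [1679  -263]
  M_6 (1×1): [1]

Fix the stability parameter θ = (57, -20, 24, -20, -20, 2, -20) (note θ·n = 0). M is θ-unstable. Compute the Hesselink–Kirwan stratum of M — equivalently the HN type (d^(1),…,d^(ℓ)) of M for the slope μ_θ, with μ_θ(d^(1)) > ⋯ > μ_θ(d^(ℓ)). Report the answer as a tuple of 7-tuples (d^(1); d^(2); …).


Barcode: M ≅ I[1,1], I[1,2], I[3,7], I[4,4], I[4,5]. HN layers by μ_θ (4 steps, strictly decreasing):
  μ^(1)=57; μ^(2)=37/2; μ^(3)=-34/5; μ^(4)=-20

((1, 0, 0, 0, 0, 0, 0); (1, 1, 0, 0, 0, 0, 0); (0, 0, 1, 1, 1, 1, 1); (0, 0, 0, 2, 1, 0, 0))


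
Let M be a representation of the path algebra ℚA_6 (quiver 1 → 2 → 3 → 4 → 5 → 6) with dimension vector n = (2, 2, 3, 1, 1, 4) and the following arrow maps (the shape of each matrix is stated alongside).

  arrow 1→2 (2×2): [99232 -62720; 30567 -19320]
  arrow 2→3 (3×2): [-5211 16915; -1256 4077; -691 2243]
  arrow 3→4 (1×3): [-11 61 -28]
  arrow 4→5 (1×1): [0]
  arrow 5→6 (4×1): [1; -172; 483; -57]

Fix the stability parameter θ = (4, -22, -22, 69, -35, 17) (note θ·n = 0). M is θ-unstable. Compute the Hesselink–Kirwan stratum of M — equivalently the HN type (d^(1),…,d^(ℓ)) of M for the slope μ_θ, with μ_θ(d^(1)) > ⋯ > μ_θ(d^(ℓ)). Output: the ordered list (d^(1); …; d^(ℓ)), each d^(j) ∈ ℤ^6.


Barcode: M ≅ I[1,1], I[1,4], I[2,3], I[3,3], I[5,6], I[6,6]^3. HN layers by μ_θ (6 steps, strictly decreasing):
  μ^(1)=69; μ^(2)=17; μ^(3)=4; μ^(4)=-40/3; μ^(5)=-22; μ^(6)=-35

((0, 0, 0, 1, 0, 0); (0, 0, 0, 0, 0, 4); (1, 0, 0, 0, 0, 0); (1, 1, 1, 0, 0, 0); (0, 1, 2, 0, 0, 0); (0, 0, 0, 0, 1, 0))


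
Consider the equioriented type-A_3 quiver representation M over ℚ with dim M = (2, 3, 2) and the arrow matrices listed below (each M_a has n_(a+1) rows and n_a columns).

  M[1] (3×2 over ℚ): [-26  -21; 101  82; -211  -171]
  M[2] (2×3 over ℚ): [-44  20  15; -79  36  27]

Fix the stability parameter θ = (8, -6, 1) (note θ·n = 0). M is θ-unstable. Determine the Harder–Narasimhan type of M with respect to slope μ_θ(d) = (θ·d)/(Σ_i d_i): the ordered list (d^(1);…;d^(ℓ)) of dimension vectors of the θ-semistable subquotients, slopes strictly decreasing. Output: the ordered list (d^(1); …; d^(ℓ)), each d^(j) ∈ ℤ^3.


Interval decomposition of M: I[1,3]^2, I[2,2].
HN type (ℓ=2): μ^(1)=1; μ^(2)=-6

((2, 2, 2); (0, 1, 0))


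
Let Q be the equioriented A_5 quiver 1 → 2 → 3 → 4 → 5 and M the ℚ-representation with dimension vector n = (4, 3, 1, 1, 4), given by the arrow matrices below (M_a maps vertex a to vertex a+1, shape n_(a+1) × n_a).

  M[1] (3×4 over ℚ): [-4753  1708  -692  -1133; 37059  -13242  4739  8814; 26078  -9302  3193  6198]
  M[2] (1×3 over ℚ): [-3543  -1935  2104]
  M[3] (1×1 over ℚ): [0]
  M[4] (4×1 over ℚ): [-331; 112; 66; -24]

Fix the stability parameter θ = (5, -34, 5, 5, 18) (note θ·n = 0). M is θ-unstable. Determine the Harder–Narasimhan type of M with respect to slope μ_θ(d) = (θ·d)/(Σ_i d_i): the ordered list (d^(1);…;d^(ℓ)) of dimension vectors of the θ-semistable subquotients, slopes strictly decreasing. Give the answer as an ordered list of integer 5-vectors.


Via rank(M_{q-1}∘⋯∘M_p): M ≅ I[1,1], I[1,2]^2, I[1,3], I[4,5], I[5,5]^3.
μ_θ-semistable layers: μ^(1)=18; μ^(2)=5; μ^(3)=-29/2

((0, 0, 0, 0, 4); (1, 0, 1, 1, 0); (3, 3, 0, 0, 0))


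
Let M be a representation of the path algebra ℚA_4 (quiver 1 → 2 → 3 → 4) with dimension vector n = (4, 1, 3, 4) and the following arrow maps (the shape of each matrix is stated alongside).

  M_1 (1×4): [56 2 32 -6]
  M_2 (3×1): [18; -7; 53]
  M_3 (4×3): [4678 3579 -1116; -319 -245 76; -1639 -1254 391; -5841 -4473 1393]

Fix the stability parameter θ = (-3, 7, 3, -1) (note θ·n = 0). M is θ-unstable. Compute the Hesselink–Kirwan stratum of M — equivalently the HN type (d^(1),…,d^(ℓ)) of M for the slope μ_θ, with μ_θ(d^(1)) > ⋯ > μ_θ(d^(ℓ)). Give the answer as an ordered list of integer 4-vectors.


Barcode: M ≅ I[1,1]^3, I[1,4], I[3,4]^2, I[4,4]. HN layers by μ_θ (4 steps, strictly decreasing):
  μ^(1)=3; μ^(2)=1; μ^(3)=-1; μ^(4)=-3

((0, 1, 1, 1); (0, 0, 2, 2); (0, 0, 0, 1); (4, 0, 0, 0))


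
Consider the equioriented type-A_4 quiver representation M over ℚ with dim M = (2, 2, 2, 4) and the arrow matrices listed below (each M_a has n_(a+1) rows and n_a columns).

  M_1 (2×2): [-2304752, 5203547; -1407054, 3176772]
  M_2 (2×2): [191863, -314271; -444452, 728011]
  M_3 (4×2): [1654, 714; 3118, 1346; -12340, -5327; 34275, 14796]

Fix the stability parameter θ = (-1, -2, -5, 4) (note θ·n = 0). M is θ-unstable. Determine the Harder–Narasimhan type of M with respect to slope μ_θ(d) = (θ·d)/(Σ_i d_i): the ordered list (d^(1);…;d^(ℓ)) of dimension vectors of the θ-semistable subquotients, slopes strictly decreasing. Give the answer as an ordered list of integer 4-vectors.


Via rank(M_{q-1}∘⋯∘M_p): M ≅ I[1,4]^2, I[4,4]^2.
μ_θ-semistable layers: μ^(1)=4; μ^(2)=-8/3

((0, 0, 0, 4); (2, 2, 2, 0))


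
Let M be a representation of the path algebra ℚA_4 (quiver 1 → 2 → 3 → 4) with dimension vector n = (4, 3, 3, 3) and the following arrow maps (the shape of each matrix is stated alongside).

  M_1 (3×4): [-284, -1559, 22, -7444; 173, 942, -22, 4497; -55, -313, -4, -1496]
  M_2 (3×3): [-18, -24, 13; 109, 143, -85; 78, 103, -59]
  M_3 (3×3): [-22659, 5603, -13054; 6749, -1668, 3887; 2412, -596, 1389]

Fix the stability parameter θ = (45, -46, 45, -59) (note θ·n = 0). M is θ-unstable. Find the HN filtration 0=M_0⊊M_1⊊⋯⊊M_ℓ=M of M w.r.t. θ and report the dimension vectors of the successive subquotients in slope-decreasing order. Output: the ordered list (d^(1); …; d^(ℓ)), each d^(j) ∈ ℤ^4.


Via rank(M_{q-1}∘⋯∘M_p): M ≅ I[1,1], I[1,4]^3.
μ_θ-semistable layers: μ^(1)=45; μ^(2)=-15/4

((1, 0, 0, 0); (3, 3, 3, 3))


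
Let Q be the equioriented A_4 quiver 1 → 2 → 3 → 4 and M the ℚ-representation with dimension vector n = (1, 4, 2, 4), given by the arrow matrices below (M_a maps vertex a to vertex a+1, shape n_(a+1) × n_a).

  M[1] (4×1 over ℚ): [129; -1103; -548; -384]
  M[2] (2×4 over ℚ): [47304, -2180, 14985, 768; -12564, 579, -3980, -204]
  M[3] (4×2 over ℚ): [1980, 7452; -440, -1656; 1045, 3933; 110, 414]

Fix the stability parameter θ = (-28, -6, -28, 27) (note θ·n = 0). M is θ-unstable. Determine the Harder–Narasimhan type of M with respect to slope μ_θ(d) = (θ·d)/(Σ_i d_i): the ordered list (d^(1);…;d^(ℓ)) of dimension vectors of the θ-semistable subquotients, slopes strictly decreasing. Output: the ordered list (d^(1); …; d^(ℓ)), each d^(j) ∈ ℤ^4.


Via rank(M_{q-1}∘⋯∘M_p): M ≅ I[1,4], I[2,2]^2, I[2,3], I[4,4]^3.
μ_θ-semistable layers: μ^(1)=27; μ^(2)=-6; μ^(3)=-17; μ^(4)=-28

((0, 0, 0, 4); (0, 2, 0, 0); (0, 2, 2, 0); (1, 0, 0, 0))


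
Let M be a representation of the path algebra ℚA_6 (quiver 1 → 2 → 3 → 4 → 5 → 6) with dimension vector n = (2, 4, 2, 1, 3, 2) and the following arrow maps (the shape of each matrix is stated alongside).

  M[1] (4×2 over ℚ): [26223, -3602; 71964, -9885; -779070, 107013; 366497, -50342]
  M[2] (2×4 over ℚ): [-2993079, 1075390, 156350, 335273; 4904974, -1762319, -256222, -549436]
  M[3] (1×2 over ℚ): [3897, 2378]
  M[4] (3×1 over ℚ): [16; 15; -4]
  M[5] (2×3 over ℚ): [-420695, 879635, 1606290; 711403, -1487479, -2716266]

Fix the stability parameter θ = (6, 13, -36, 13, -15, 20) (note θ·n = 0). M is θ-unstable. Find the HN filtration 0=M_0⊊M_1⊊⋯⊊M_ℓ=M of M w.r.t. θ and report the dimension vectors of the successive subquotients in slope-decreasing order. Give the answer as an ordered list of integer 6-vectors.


Barcode: M ≅ I[1,3], I[1,6], I[2,2]^2, I[5,5]^2, I[6,6]. HN layers by μ_θ (5 steps, strictly decreasing):
  μ^(1)=20; μ^(2)=13; μ^(3)=-1; μ^(4)=-17/3; μ^(5)=-15

((0, 0, 0, 0, 0, 2); (0, 2, 0, 0, 0, 0); (0, 0, 0, 1, 1, 0); (2, 2, 2, 0, 0, 0); (0, 0, 0, 0, 2, 0))


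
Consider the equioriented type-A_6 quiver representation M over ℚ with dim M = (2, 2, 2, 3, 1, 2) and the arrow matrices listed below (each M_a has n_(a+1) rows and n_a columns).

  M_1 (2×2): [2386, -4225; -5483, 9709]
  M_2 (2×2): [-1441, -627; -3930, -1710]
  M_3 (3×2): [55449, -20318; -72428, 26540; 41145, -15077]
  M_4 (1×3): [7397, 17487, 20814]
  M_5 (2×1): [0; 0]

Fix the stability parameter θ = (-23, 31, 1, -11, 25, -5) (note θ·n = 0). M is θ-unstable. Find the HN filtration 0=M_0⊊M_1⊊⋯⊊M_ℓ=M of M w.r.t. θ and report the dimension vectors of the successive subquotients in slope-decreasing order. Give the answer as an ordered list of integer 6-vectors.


Via rank(M_{q-1}∘⋯∘M_p): M ≅ I[1,2], I[1,5], I[3,4], I[4,4], I[6,6]^2.
μ_θ-semistable layers: μ^(1)=31; μ^(2)=25; μ^(3)=7; μ^(4)=-5; μ^(5)=-11; μ^(6)=-23

((0, 1, 0, 0, 0, 0); (0, 0, 0, 0, 1, 0); (0, 1, 1, 1, 0, 0); (0, 0, 1, 1, 0, 2); (0, 0, 0, 1, 0, 0); (2, 0, 0, 0, 0, 0))


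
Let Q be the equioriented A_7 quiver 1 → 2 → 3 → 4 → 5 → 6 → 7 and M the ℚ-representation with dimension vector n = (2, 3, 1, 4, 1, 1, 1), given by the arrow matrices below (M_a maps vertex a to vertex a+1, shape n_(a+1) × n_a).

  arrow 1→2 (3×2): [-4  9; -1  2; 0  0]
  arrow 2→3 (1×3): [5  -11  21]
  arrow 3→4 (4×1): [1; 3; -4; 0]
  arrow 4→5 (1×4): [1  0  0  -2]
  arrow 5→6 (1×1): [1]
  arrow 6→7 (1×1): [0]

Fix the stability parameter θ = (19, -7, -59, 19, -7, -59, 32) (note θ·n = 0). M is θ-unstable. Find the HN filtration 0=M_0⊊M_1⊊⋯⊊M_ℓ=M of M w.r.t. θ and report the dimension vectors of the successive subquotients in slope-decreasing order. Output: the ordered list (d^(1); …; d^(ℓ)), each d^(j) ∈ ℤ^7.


Barcode: M ≅ I[1,2], I[1,6], I[2,2], I[4,4]^3, I[7,7]. HN layers by μ_θ (5 steps, strictly decreasing):
  μ^(1)=32; μ^(2)=19; μ^(3)=6; μ^(4)=-7; μ^(5)=-47/3

((0, 0, 0, 0, 0, 0, 1); (0, 0, 0, 3, 0, 0, 0); (1, 1, 0, 0, 0, 0, 0); (0, 1, 0, 0, 0, 0, 0); (1, 1, 1, 1, 1, 1, 0))


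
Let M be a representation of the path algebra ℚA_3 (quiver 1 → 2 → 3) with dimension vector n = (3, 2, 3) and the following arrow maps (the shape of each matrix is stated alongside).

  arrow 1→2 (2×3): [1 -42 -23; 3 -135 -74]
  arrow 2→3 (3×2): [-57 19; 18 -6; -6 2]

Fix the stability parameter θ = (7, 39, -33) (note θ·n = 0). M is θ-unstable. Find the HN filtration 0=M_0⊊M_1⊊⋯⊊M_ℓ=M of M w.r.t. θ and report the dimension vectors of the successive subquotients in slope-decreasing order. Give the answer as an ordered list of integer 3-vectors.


Barcode: M ≅ I[1,1], I[1,2], I[1,3], I[3,3]^2. HN layers by μ_θ (4 steps, strictly decreasing):
  μ^(1)=39; μ^(2)=7; μ^(3)=13/3; μ^(4)=-33

((0, 1, 0); (2, 0, 0); (1, 1, 1); (0, 0, 2))


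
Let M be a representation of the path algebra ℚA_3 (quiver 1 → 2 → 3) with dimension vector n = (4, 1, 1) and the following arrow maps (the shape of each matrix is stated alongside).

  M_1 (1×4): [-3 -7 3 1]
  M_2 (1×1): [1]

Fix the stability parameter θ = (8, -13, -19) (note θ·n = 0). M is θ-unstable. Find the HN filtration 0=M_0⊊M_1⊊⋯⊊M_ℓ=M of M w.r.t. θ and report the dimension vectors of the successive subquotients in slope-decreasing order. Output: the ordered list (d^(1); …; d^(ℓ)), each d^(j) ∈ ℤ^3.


Barcode: M ≅ I[1,1]^3, I[1,3]. HN layers by μ_θ (2 steps, strictly decreasing):
  μ^(1)=8; μ^(2)=-8

((3, 0, 0); (1, 1, 1))


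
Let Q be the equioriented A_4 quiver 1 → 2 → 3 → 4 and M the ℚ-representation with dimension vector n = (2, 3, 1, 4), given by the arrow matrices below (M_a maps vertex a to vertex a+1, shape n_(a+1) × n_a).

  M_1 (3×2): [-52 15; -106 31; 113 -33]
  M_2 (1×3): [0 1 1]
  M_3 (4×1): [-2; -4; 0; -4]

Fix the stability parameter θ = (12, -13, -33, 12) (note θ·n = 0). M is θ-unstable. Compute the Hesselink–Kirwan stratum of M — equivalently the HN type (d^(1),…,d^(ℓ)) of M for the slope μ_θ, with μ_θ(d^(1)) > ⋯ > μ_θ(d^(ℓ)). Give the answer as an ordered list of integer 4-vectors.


Via rank(M_{q-1}∘⋯∘M_p): M ≅ I[1,2], I[1,4], I[2,2], I[4,4]^3.
μ_θ-semistable layers: μ^(1)=12; μ^(2)=-1/2; μ^(3)=-34/3; μ^(4)=-13

((0, 0, 0, 4); (1, 1, 0, 0); (1, 1, 1, 0); (0, 1, 0, 0))


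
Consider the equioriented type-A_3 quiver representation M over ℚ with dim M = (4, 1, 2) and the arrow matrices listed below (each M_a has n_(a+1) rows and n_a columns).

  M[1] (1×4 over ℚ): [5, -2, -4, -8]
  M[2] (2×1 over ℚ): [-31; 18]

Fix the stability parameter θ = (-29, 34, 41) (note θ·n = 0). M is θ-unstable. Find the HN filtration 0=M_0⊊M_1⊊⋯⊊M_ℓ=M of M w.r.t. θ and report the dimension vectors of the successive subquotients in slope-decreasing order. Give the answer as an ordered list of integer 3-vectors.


Via rank(M_{q-1}∘⋯∘M_p): M ≅ I[1,1]^3, I[1,3], I[3,3].
μ_θ-semistable layers: μ^(1)=41; μ^(2)=34; μ^(3)=-29

((0, 0, 2); (0, 1, 0); (4, 0, 0))


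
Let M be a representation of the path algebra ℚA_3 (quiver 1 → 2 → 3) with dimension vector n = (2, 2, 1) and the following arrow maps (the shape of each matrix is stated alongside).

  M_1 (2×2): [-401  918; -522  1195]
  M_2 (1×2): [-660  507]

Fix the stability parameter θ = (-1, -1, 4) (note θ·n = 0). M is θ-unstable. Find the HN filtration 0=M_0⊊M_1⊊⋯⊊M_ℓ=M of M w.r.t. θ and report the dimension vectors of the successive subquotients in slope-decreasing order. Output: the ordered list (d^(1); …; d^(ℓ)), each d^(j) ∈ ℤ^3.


Via rank(M_{q-1}∘⋯∘M_p): M ≅ I[1,2], I[1,3].
μ_θ-semistable layers: μ^(1)=4; μ^(2)=-1

((0, 0, 1); (2, 2, 0))


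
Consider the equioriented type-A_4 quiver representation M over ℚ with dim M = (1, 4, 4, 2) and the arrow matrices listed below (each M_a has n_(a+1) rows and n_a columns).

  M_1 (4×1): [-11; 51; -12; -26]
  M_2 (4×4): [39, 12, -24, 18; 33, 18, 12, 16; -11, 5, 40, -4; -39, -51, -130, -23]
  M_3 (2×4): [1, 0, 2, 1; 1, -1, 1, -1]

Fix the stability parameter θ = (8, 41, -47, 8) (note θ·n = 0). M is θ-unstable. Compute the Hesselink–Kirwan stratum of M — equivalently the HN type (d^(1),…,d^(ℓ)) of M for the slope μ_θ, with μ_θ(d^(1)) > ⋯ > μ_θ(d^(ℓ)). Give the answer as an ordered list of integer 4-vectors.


Via rank(M_{q-1}∘⋯∘M_p): M ≅ I[1,4], I[2,3]^2, I[2,4].
μ_θ-semistable layers: μ^(1)=8; μ^(2)=2/3; μ^(3)=-3

((0, 0, 0, 2); (1, 1, 1, 0); (0, 3, 3, 0))


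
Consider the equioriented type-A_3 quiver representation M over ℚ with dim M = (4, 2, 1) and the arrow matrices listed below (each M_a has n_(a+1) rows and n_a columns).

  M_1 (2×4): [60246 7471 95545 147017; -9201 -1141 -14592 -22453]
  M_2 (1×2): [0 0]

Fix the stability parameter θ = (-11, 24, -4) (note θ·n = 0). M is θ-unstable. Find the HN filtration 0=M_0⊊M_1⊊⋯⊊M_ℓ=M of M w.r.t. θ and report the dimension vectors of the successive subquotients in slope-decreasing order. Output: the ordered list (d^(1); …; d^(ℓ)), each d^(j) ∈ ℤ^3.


Via rank(M_{q-1}∘⋯∘M_p): M ≅ I[1,1]^2, I[1,2]^2, I[3,3].
μ_θ-semistable layers: μ^(1)=24; μ^(2)=-4; μ^(3)=-11

((0, 2, 0); (0, 0, 1); (4, 0, 0))
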